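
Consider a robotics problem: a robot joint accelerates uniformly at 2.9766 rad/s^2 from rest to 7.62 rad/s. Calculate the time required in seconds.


t = delta_omega / alpha = 7.62 / 2.9766 = 2.5600

2.5600 s


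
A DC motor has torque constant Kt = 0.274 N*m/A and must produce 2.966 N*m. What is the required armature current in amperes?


I = tau / Kt = 2.966/0.274 = 10.8248

10.8248 A


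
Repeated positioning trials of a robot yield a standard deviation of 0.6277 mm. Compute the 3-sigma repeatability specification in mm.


repeatability = 3*sigma = 3*0.6277 = 1.8831

1.8831 mm


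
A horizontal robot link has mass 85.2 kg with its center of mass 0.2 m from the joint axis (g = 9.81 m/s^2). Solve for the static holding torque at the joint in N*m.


tau = m*g*L = 85.2 * 9.81 * 0.2 = 167.1624

167.1624 N*m


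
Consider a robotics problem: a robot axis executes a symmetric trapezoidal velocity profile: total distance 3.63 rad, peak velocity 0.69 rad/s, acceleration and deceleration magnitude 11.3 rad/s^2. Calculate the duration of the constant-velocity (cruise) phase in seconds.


t_acc = v/a = 0.061062 s, d_acc = v^2/(2a) = 0.021066 rad each
d_cruise = 3.63 - 2*0.021066 = 3.587868 rad
t_cruise = d_cruise/v = 3.587868/0.69 = 5.1998

5.1998 s


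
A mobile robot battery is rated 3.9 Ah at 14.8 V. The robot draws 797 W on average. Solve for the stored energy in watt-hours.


E = capacity * V = 3.9*14.8 = 57.7200

57.7200 Wh


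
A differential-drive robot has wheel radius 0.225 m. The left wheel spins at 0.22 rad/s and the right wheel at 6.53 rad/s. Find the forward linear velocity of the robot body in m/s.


v = r*(wR + wL)/2 = 0.225*(6.53 + 0.22)/2 = 0.7594

0.7594 m/s


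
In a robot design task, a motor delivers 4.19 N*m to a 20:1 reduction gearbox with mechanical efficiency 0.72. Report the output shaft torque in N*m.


tau_out = tau_in * N * eta = 4.19 * 20 * 0.72 = 60.3360

60.3360 N*m


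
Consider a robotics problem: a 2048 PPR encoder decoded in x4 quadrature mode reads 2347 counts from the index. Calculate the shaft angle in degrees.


angle = counts * 360 / (PPR*4) = 2347 * 360 / 8192 = 103.1396

103.1396 degrees


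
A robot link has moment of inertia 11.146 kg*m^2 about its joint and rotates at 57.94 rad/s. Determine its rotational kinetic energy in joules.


KE = (1/2)*I*omega^2 = 0.5*11.146*57.94^2 = 18708.8040

18708.8040 J


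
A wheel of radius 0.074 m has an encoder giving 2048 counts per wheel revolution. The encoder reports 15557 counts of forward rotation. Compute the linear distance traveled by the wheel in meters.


revs = 15557/2048 = 7.596191
d = revs * 2*pi*r = 7.596191 * 2*pi*0.074 = 3.5319

3.5319 m


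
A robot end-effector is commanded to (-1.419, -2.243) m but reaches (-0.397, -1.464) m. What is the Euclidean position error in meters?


dx = -0.397 - (-1.419) = 1.0220, dy = -1.464 - (-2.243) = 0.7790
err = sqrt(1.044484 + 0.606841) = 1.2850

1.2850 m


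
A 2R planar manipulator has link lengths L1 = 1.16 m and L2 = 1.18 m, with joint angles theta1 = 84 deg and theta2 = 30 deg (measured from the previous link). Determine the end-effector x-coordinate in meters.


x = L1*cos(th1) + L2*cos(th1+th2) = 1.16*cos(84 deg) + 1.18*cos(114 deg) = -0.3587

-0.3587 m


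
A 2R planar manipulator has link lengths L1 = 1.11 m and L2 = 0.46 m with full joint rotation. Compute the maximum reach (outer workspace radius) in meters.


r_max = L1 + L2 = 1.11 + 0.46 = 1.5700

1.5700 m


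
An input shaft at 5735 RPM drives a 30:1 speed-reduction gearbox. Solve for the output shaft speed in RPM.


omega_out = omega_in / N = 5735 / 30 = 191.1667

191.1667 RPM


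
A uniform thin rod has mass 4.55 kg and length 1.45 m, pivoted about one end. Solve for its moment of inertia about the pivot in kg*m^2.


I = (1/3)*m*L^2 = (1/3)*4.55*1.45^2 = 3.1888

3.1888 kg*m^2


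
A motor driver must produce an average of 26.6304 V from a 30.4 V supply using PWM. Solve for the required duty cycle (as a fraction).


D = V_avg/V_supply = 26.6304/30.4 = 0.8760

0.8760


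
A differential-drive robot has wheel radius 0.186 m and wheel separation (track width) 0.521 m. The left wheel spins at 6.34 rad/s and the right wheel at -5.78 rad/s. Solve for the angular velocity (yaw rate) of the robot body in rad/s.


omega = r*(wR - wL)/L = 0.186*(-5.78 - (6.34))/0.521 = -4.3269

-4.3269 rad/s


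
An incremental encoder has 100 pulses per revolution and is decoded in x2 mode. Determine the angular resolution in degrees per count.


resolution = 360 / (PPR * 2) = 360 / 200 = 1.8000

1.8000 degrees


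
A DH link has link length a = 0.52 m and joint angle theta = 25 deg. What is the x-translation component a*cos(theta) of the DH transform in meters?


a*cos(theta) = 0.52*cos(25 deg) = 0.4713

0.4713 m


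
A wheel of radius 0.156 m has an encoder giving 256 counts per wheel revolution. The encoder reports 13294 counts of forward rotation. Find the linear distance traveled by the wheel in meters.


revs = 13294/256 = 51.929688
d = revs * 2*pi*r = 51.929688 * 2*pi*0.156 = 50.9003

50.9003 m


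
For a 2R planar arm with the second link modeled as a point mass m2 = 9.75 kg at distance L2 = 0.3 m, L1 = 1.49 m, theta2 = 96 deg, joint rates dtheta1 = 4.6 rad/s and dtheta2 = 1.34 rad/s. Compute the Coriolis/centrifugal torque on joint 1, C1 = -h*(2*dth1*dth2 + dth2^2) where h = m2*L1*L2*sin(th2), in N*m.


h = m2*L1*L2*sin(th2) = 9.75*1.49*0.3*sin(96 deg) = 4.334375
C1 = -h*(2*4.6*1.34 + 1.34^2) = -4.334375*14.1236 = -61.2170

-61.2170 N*m


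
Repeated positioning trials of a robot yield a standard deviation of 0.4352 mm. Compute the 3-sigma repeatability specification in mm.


repeatability = 3*sigma = 3*0.4352 = 1.3056

1.3056 mm


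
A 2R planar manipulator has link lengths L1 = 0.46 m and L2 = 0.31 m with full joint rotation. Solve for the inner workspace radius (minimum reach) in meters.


r_min = |L1 - L2| = |0.46 - 0.31| = 0.1500

0.1500 m


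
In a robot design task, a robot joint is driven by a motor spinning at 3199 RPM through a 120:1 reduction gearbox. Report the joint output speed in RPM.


omega_joint = omega_motor / N = 3199 / 120 = 26.6583

26.6583 RPM


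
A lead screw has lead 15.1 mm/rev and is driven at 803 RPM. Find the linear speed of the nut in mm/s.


v = lead * (RPM/60) = 15.1*803/60 = 202.0883

202.0883 mm/s


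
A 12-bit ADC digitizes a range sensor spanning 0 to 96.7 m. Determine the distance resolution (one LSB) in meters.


res = range / 2^n = 96.7/2^12 = 96.7/4096 = 0.0236

0.0236 m


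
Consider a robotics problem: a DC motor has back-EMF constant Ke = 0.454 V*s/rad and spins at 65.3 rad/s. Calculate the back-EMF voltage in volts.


V_emf = Ke * omega = 0.454*65.3 = 29.6462

29.6462 V


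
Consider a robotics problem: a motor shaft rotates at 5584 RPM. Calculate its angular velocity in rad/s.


omega = 5584 * 2*pi/60 = 584.7551

584.7551 rad/s


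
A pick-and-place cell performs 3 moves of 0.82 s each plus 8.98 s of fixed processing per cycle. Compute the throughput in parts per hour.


T_cycle = 3*0.82 + 8.98 = 11.4400 s
rate = 3600/T = 314.6853

314.6853 parts/hour


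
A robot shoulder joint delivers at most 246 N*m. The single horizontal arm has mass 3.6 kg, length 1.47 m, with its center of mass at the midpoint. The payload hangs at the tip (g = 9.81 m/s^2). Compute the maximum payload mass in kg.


tau_arm = m_arm*g*(L/2) = 3.6*9.81*1.47/2 = 25.9573 N*m
tau_payload = tau_max - tau_arm = 246 - 25.9573 = 220.0427
m_payload = tau_payload / (g*L) = 220.0427 / (9.81*1.47) = 15.2588

15.2588 kg


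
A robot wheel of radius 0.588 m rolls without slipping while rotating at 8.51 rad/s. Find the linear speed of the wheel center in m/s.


v = omega * r = 8.51 * 0.588 = 5.0039

5.0039 m/s


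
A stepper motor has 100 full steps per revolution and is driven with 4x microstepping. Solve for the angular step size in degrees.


step = 360/(100*4) = 360/400 = 0.9000

0.9000 degrees


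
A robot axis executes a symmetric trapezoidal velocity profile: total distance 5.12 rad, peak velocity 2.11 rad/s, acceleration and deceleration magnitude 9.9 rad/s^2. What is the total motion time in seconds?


t_acc = v/a = 2.11/9.9 = 0.213131 s
d_acc = v^2/(2a) = 0.224854 rad (each ramp)
d_cruise = 5.12 - 2*0.224854 = 4.670292 rad
t_cruise = 4.670292/2.11 = 2.213409 s
t_total = 2*0.213131 + 2.213409 = 2.6397

2.6397 s


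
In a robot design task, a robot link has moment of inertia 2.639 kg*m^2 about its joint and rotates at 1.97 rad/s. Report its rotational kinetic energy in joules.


KE = (1/2)*I*omega^2 = 0.5*2.639*1.97^2 = 5.1208

5.1208 J


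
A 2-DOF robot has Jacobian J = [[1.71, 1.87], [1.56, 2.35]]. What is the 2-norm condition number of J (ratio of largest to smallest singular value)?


JJ^T eigenvalues: trace(JJ^T) = 14.3771, det(JJ^T) = det(J)^2 = 1.21286169
s_max^2 = (14.3771 + sqrt(201.84955765))/2 = 14.29223844
s_min^2 = (14.3771 - sqrt(201.84955765))/2 = 0.08486156
kappa = s_max/s_min = sqrt(14.29223844/0.08486156) = 12.9776

12.9776


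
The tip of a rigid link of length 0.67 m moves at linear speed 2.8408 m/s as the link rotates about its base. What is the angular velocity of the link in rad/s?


omega = v / L = 2.8408 / 0.67 = 4.2400

4.2400 rad/s


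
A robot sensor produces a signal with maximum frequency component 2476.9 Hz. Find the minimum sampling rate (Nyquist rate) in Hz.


f_s,min = 2*f_max = 2*2476.9 = 4953.8000

4953.8000 Hz


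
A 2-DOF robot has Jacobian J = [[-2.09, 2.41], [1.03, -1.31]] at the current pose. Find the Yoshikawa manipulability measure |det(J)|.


det(J) = -2.09*-1.31 - (2.41)*(1.03) = 0.2556
|det(J)| = 0.2556

0.2556


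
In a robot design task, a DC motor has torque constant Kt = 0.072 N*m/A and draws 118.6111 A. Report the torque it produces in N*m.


tau = Kt * I = 0.072*118.6111 = 8.5400

8.5400 N*m


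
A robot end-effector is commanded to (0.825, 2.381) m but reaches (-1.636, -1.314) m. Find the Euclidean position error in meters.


dx = -1.636 - (0.825) = -2.4610, dy = -1.314 - (2.381) = -3.6950
err = sqrt(6.056521 + 13.653025) = 4.4395

4.4395 m


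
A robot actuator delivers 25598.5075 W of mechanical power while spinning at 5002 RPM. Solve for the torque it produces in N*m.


omega = 5002 * 2*pi/60 = 523.808215 rad/s
tau = P / omega = 25598.5075 / 523.808215 = 48.8700

48.8700 N*m


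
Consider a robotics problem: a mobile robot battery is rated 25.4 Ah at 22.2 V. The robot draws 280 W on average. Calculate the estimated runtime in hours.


E = 25.4*22.2 = 563.8800 Wh
t = E/P = 563.8800/280 = 2.0139

2.0139 hours


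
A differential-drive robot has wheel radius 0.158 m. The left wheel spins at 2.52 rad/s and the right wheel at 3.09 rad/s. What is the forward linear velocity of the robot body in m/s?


v = r*(wR + wL)/2 = 0.158*(3.09 + 2.52)/2 = 0.4432

0.4432 m/s


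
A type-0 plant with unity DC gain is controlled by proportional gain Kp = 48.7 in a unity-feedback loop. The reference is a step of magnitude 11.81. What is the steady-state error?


e_ss = R/(1 + Kp) = 11.81/(1 + 48.7) = 11.81/49.7000 = 0.2376

0.2376


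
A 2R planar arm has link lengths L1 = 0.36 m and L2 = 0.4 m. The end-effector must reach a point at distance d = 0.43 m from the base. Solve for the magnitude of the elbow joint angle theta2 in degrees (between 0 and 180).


cos(th2) = (d^2 - L1^2 - L2^2)/(2*L1*L2) = (0.43^2 - 0.36^2 - 0.4^2)/(2*0.36*0.4) = -0.36354167
th2 = acos(-0.36354167) = 111.3179 deg

111.3179 degrees


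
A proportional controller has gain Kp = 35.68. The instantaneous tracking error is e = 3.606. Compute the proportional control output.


u_P = Kp * e = 35.68 * 3.606 = 128.6621

128.6621


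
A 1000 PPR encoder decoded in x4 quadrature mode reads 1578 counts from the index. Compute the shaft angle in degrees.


angle = counts * 360 / (PPR*4) = 1578 * 360 / 4000 = 142.0200

142.0200 degrees


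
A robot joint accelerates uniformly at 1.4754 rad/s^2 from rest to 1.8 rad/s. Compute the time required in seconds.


t = delta_omega / alpha = 1.8 / 1.4754 = 1.2200

1.2200 s


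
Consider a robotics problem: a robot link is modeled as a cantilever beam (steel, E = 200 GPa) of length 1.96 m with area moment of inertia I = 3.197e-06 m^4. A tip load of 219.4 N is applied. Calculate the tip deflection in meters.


delta = F*L^3/(3*E*I) = 219.4*1.96^3/(3*2.000e+11*3.197e-06)
      = 1651.9801984/1918200 = 8.6121e-04

8.6121e-04 m


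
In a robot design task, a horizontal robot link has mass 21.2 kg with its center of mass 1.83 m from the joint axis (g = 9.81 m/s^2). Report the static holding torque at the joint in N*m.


tau = m*g*L = 21.2 * 9.81 * 1.83 = 380.5888

380.5888 N*m


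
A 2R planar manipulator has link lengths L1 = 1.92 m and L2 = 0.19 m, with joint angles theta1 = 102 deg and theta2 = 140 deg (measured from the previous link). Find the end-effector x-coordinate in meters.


x = L1*cos(th1) + L2*cos(th1+th2) = 1.92*cos(102 deg) + 0.19*cos(242 deg) = -0.4884

-0.4884 m


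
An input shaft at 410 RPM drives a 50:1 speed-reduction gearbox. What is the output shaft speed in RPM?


omega_out = omega_in / N = 410 / 50 = 8.2000

8.2000 RPM


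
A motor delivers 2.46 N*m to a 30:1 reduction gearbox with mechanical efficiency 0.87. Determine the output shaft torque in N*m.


tau_out = tau_in * N * eta = 2.46 * 30 * 0.87 = 64.2060

64.2060 N*m


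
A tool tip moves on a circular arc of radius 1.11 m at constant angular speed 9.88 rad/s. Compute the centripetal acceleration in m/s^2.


a_c = omega^2 * r = 9.88^2 * 1.11 = 108.3520

108.3520 m/s^2


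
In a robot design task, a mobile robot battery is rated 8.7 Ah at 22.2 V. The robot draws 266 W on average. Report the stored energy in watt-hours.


E = capacity * V = 8.7*22.2 = 193.1400

193.1400 Wh


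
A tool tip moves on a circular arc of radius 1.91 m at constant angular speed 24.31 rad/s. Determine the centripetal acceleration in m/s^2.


a_c = omega^2 * r = 24.31^2 * 1.91 = 1128.7644

1128.7644 m/s^2


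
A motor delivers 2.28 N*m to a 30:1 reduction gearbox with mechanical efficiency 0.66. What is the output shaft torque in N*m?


tau_out = tau_in * N * eta = 2.28 * 30 * 0.66 = 45.1440

45.1440 N*m


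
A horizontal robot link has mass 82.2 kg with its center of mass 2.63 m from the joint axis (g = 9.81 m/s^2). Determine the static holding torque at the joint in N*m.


tau = m*g*L = 82.2 * 9.81 * 2.63 = 2120.7847

2120.7847 N*m


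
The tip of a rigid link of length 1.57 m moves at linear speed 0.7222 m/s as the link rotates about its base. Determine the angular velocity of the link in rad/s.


omega = v / L = 0.7222 / 1.57 = 0.4600

0.4600 rad/s


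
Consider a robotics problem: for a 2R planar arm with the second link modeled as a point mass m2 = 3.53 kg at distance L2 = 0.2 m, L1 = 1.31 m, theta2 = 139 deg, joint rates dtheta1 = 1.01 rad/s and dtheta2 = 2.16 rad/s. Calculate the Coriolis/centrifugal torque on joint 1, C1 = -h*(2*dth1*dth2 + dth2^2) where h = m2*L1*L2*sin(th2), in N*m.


h = m2*L1*L2*sin(th2) = 3.53*1.31*0.2*sin(139 deg) = 0.606763
C1 = -h*(2*1.01*2.16 + 2.16^2) = -0.606763*9.0288 = -5.4783

-5.4783 N*m


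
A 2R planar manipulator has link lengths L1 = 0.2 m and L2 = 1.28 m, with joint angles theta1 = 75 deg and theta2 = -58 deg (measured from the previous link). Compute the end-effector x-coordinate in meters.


x = L1*cos(th1) + L2*cos(th1+th2) = 0.2*cos(75 deg) + 1.28*cos(17 deg) = 1.2758

1.2758 m


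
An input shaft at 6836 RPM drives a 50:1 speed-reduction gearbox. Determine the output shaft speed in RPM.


omega_out = omega_in / N = 6836 / 50 = 136.7200

136.7200 RPM


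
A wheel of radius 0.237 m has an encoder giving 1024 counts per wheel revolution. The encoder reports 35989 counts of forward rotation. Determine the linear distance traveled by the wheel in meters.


revs = 35989/1024 = 35.145508
d = revs * 2*pi*r = 35.145508 * 2*pi*0.237 = 52.3357

52.3357 m


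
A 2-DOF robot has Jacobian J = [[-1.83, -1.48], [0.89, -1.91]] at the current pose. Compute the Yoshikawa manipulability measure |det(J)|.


det(J) = -1.83*-1.91 - (-1.48)*(0.89) = 4.8125
|det(J)| = 4.8125

4.8125


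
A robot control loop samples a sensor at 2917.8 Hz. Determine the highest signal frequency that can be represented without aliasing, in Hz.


f_max = f_s/2 = 2917.8/2 = 1458.9000

1458.9000 Hz


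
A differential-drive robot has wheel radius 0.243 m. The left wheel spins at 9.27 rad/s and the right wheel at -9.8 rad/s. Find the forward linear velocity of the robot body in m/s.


v = r*(wR + wL)/2 = 0.243*(-9.8 + 9.27)/2 = -0.0644

-0.0644 m/s


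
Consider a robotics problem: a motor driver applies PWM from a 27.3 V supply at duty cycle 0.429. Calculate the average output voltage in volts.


V_avg = V_supply * D = 27.3*0.429 = 11.7117

11.7117 V


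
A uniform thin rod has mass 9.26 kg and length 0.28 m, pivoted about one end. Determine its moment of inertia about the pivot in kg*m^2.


I = (1/3)*m*L^2 = (1/3)*9.26*0.28^2 = 0.2420

0.2420 kg*m^2


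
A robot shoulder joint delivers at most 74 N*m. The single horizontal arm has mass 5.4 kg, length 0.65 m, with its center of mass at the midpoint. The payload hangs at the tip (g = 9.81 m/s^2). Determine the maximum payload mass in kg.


tau_arm = m_arm*g*(L/2) = 5.4*9.81*0.65/2 = 17.2166 N*m
tau_payload = tau_max - tau_arm = 74 - 17.2166 = 56.7834
m_payload = tau_payload / (g*L) = 56.7834 / (9.81*0.65) = 8.9051

8.9051 kg


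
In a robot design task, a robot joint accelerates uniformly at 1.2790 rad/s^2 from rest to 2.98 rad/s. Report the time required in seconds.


t = delta_omega / alpha = 2.98 / 1.2790 = 2.3299

2.3299 s


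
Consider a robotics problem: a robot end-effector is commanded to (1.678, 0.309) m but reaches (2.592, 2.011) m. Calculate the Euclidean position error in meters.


dx = 2.592 - (1.678) = 0.9140, dy = 2.011 - (0.309) = 1.7020
err = sqrt(0.835396 + 2.896804) = 1.9319

1.9319 m


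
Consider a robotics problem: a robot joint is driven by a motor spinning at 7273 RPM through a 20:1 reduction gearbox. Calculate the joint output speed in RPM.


omega_joint = omega_motor / N = 7273 / 20 = 363.6500

363.6500 RPM


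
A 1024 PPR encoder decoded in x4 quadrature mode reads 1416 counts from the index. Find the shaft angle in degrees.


angle = counts * 360 / (PPR*4) = 1416 * 360 / 4096 = 124.4531

124.4531 degrees


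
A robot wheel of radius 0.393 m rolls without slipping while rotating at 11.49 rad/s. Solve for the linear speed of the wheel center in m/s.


v = omega * r = 11.49 * 0.393 = 4.5156

4.5156 m/s


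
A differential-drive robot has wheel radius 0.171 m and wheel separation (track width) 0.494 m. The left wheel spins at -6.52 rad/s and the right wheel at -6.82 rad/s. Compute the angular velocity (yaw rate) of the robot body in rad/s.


omega = r*(wR - wL)/L = 0.171*(-6.82 - (-6.52))/0.494 = -0.1038

-0.1038 rad/s


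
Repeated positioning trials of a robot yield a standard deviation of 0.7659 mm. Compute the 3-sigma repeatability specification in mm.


repeatability = 3*sigma = 3*0.7659 = 2.2977

2.2977 mm


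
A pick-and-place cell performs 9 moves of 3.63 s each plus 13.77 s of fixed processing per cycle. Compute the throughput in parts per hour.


T_cycle = 9*3.63 + 13.77 = 46.4400 s
rate = 3600/T = 77.5194

77.5194 parts/hour


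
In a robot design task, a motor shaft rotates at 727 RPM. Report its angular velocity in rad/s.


omega = 727 * 2*pi/60 = 76.1313

76.1313 rad/s


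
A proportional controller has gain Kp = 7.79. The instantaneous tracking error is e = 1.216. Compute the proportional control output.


u_P = Kp * e = 7.79 * 1.216 = 9.4726

9.4726


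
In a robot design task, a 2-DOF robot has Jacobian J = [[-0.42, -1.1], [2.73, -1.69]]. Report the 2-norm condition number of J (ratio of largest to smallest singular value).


JJ^T eigenvalues: trace(JJ^T) = 11.6954, det(JJ^T) = det(J)^2 = 13.78488384
s_max^2 = (11.6954 + sqrt(81.64284580))/2 = 10.36552154
s_min^2 = (11.6954 - sqrt(81.64284580))/2 = 1.32987846
kappa = s_max/s_min = sqrt(10.36552154/1.32987846) = 2.7918

2.7918


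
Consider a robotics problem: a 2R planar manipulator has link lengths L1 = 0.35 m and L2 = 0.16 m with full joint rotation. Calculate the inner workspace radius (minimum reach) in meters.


r_min = |L1 - L2| = |0.35 - 0.16| = 0.1900

0.1900 m


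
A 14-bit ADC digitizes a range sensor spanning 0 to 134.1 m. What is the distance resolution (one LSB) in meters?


res = range / 2^n = 134.1/2^14 = 134.1/16384 = 0.0082

0.0082 m


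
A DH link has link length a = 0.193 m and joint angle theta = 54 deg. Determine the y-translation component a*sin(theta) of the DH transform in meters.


a*sin(theta) = 0.193*sin(54 deg) = 0.1561

0.1561 m


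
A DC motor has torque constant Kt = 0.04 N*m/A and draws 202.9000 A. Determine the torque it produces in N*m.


tau = Kt * I = 0.04*202.9000 = 8.1160

8.1160 N*m


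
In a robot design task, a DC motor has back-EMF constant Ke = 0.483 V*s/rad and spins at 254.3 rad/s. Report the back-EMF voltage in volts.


V_emf = Ke * omega = 0.483*254.3 = 122.8269

122.8269 V


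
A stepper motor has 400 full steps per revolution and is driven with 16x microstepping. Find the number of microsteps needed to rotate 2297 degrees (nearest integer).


step_size = 360/(400*16) = 360/6400 = 0.056250 deg
n = 2297/(360/6400) = 2297*6400/360 = 40835.5556 -> 40836

40836 steps


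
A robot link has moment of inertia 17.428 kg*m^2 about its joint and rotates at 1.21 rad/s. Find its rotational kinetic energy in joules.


KE = (1/2)*I*omega^2 = 0.5*17.428*1.21^2 = 12.7582

12.7582 J


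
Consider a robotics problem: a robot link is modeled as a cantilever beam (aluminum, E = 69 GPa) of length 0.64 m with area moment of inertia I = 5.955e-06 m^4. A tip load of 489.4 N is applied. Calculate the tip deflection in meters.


delta = F*L^3/(3*E*I) = 489.4*0.64^3/(3*6.900e+10*5.955e-06)
      = 128.2932736/1232685 = 1.0408e-04

1.0408e-04 m


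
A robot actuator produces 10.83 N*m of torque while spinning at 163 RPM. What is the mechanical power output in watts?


omega = 163 * 2*pi/60 = 17.069320 rad/s
P = tau * omega = 10.83 * 17.069320 = 184.8607

184.8607 W


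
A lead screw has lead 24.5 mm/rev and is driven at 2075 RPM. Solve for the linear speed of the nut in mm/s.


v = lead * (RPM/60) = 24.5*2075/60 = 847.2917

847.2917 mm/s


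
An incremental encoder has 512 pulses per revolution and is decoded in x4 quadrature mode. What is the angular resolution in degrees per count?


resolution = 360 / (PPR * 4) = 360 / 2048 = 0.1758

0.1758 degrees


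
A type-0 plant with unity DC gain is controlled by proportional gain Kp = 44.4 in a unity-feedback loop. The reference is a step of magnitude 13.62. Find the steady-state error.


e_ss = R/(1 + Kp) = 13.62/(1 + 44.4) = 13.62/45.4000 = 0.3000

0.3000


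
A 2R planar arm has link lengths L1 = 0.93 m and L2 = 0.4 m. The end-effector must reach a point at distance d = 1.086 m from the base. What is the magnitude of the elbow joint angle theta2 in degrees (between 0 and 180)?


cos(th2) = (d^2 - L1^2 - L2^2)/(2*L1*L2) = (1.086^2 - 0.93^2 - 0.4^2)/(2*0.93*0.4) = 0.20765591
th2 = acos(0.20765591) = 78.0150 deg

78.0150 degrees


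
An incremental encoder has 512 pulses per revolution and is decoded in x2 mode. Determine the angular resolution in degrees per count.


resolution = 360 / (PPR * 2) = 360 / 1024 = 0.3516

0.3516 degrees


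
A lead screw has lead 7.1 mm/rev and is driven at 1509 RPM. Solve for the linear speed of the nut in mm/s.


v = lead * (RPM/60) = 7.1*1509/60 = 178.5650

178.5650 mm/s


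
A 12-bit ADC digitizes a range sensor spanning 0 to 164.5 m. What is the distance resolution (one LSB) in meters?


res = range / 2^n = 164.5/2^12 = 164.5/4096 = 0.0402

0.0402 m


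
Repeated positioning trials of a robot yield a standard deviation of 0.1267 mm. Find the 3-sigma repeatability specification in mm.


repeatability = 3*sigma = 3*0.1267 = 0.3801

0.3801 mm


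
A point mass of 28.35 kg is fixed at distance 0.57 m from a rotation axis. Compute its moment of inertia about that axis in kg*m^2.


I = m*r^2 = 28.35*0.57^2 = 9.2109

9.2109 kg*m^2


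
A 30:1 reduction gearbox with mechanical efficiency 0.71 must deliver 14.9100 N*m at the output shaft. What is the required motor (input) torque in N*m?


tau_in = tau_out / (N * eta) = 14.9100 / (30 * 0.71) = 0.7000

0.7000 N*m


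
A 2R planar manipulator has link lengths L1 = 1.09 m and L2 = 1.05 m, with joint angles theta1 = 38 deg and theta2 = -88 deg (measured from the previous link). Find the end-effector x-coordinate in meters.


x = L1*cos(th1) + L2*cos(th1+th2) = 1.09*cos(38 deg) + 1.05*cos(-50 deg) = 1.5339

1.5339 m


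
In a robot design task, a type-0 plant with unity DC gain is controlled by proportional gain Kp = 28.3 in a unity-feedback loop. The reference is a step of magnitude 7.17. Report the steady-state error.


e_ss = R/(1 + Kp) = 7.17/(1 + 28.3) = 7.17/29.3000 = 0.2447

0.2447


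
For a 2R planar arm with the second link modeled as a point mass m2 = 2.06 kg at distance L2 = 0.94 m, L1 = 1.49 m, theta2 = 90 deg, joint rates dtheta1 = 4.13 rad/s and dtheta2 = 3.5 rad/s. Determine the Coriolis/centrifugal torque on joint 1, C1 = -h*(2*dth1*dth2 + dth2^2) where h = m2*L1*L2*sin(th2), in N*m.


h = m2*L1*L2*sin(th2) = 2.06*1.49*0.94*sin(90 deg) = 2.885236
C1 = -h*(2*4.13*3.5 + 3.5^2) = -2.885236*41.1600 = -118.7563

-118.7563 N*m


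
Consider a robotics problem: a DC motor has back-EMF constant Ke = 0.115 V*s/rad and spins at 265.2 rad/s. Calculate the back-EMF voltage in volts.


V_emf = Ke * omega = 0.115*265.2 = 30.4980

30.4980 V


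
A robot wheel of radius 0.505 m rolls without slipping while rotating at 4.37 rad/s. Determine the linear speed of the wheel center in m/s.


v = omega * r = 4.37 * 0.505 = 2.2069

2.2069 m/s


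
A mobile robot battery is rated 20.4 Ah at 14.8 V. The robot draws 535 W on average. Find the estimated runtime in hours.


E = 20.4*14.8 = 301.9200 Wh
t = E/P = 301.9200/535 = 0.5643

0.5643 hours


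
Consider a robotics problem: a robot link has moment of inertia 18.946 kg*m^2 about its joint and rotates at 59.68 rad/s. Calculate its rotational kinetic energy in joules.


KE = (1/2)*I*omega^2 = 0.5*18.946*59.68^2 = 33740.0068

33740.0068 J


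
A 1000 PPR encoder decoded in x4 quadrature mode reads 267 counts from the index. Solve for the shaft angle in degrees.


angle = counts * 360 / (PPR*4) = 267 * 360 / 4000 = 24.0300

24.0300 degrees


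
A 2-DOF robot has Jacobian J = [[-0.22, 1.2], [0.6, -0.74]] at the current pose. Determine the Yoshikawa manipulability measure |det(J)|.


det(J) = -0.22*-0.74 - (1.2)*(0.6) = -0.5572
|det(J)| = 0.5572

0.5572


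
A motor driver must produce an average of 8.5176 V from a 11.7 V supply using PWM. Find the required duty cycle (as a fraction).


D = V_avg/V_supply = 8.5176/11.7 = 0.7280

0.7280


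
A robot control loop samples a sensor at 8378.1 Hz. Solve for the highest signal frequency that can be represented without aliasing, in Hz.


f_max = f_s/2 = 8378.1/2 = 4189.0500

4189.0500 Hz


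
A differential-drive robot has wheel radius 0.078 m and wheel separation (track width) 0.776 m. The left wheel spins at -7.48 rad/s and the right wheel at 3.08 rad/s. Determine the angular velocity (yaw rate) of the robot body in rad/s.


omega = r*(wR - wL)/L = 0.078*(3.08 - (-7.48))/0.776 = 1.0614

1.0614 rad/s


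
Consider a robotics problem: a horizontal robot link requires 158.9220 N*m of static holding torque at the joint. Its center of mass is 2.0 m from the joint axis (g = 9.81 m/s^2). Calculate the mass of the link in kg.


m = tau / (g*L) = 158.9220 / (9.81 * 2.0) = 8.1000

8.1000 kg


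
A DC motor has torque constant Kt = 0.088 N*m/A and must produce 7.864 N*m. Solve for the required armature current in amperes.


I = tau / Kt = 7.864/0.088 = 89.3636

89.3636 A


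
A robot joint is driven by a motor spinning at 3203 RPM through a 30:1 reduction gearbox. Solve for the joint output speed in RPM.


omega_joint = omega_motor / N = 3203 / 30 = 106.7667

106.7667 RPM


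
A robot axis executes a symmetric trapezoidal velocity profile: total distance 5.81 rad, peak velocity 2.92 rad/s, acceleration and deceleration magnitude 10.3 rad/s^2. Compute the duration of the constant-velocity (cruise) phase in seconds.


t_acc = v/a = 0.283495 s, d_acc = v^2/(2a) = 0.413903 rad each
d_cruise = 5.81 - 2*0.413903 = 4.982194 rad
t_cruise = d_cruise/v = 4.982194/2.92 = 1.7062

1.7062 s


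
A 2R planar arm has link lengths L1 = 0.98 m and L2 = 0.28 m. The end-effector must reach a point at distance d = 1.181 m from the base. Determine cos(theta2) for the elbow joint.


cos(th2) = (d^2 - L1^2 - L2^2)/(2*L1*L2) = (1.181^2 - 0.98^2 - 0.28^2)/(2*0.98*0.28) = 0.6486

0.6486


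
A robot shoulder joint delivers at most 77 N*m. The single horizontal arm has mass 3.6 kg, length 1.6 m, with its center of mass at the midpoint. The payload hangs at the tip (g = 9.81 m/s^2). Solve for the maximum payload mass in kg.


tau_arm = m_arm*g*(L/2) = 3.6*9.81*1.6/2 = 28.2528 N*m
tau_payload = tau_max - tau_arm = 77 - 28.2528 = 48.7472
m_payload = tau_payload / (g*L) = 48.7472 / (9.81*1.6) = 3.1057

3.1057 kg


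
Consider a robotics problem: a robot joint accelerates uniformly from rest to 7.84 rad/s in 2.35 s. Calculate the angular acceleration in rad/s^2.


alpha = delta_omega / t = 7.84 / 2.35 = 3.3362

3.3362 rad/s^2


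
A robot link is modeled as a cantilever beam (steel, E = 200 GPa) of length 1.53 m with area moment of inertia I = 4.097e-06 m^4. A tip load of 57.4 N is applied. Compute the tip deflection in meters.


delta = F*L^3/(3*E*I) = 57.4*1.53^3/(3*2.000e+11*4.097e-06)
      = 205.5825198/2458200 = 8.3631e-05

8.3631e-05 m


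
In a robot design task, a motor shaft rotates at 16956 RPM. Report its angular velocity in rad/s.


omega = 16956 * 2*pi/60 = 1775.6282

1775.6282 rad/s


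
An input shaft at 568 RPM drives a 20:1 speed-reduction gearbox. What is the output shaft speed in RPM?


omega_out = omega_in / N = 568 / 20 = 28.4000

28.4000 RPM


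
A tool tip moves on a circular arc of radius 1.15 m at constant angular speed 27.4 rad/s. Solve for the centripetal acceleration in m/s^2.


a_c = omega^2 * r = 27.4^2 * 1.15 = 863.3740

863.3740 m/s^2


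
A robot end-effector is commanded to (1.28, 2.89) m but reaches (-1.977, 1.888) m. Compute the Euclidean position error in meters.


dx = -1.977 - (1.28) = -3.2570, dy = 1.888 - (2.89) = -1.0020
err = sqrt(10.608049 + 1.004004) = 3.4076

3.4076 m


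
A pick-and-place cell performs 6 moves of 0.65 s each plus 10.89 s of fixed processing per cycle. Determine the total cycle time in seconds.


T = 6*0.65 + 10.89 = 14.7900

14.7900 s


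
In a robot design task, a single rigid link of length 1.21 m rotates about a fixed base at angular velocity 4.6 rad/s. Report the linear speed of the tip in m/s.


v = L*omega = 1.21 * 4.6 = 5.5660

5.5660 m/s


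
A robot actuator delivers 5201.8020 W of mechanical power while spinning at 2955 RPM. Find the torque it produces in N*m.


omega = 2955 * 2*pi/60 = 309.446876 rad/s
tau = P / omega = 5201.8020 / 309.446876 = 16.8100

16.8100 N*m


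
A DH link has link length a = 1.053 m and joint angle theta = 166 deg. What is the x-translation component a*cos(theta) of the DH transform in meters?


a*cos(theta) = 1.053*cos(166 deg) = -1.0217

-1.0217 m


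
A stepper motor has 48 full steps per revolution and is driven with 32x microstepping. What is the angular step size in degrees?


step = 360/(48*32) = 360/1536 = 0.2344

0.2344 degrees


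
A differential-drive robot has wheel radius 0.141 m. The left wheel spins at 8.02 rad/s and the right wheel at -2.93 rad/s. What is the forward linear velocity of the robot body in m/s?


v = r*(wR + wL)/2 = 0.141*(-2.93 + 8.02)/2 = 0.3588

0.3588 m/s


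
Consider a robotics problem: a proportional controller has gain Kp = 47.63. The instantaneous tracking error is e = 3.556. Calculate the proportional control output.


u_P = Kp * e = 47.63 * 3.556 = 169.3723

169.3723


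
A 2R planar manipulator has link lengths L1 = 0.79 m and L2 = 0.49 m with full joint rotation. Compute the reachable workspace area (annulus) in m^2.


r_max = L1 + L2 = 1.2800, r_min = |L1 - L2| = 0.3000
A = pi*(r_max^2 - r_min^2) = pi*(1.6384 - 0.0900) = 4.8644

4.8644 m^2


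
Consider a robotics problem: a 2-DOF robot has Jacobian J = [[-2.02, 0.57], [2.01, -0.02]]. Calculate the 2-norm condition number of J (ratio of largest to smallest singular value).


JJ^T eigenvalues: trace(JJ^T) = 8.4458, det(JJ^T) = det(J)^2 = 1.22168809
s_max^2 = (8.4458 + sqrt(66.44478528))/2 = 8.29858354
s_min^2 = (8.4458 - sqrt(66.44478528))/2 = 0.14721646
kappa = s_max/s_min = sqrt(8.29858354/0.14721646) = 7.5080

7.5080


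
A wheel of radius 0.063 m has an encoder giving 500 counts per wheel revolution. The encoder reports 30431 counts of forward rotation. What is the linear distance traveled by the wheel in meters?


revs = 30431/500 = 60.862000
d = revs * 2*pi*r = 60.862000 * 2*pi*0.063 = 24.0917

24.0917 m


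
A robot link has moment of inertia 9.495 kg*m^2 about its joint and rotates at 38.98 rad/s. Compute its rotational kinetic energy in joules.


KE = (1/2)*I*omega^2 = 0.5*9.495*38.98^2 = 7213.5433

7213.5433 J


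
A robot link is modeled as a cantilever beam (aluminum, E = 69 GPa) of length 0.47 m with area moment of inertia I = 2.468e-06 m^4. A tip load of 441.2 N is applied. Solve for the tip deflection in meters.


delta = F*L^3/(3*E*I) = 441.2*0.47^3/(3*6.900e+10*2.468e-06)
      = 45.8067076/510876 = 8.9663e-05

8.9663e-05 m


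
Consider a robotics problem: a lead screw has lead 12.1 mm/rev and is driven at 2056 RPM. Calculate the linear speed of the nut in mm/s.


v = lead * (RPM/60) = 12.1*2056/60 = 414.6267

414.6267 mm/s


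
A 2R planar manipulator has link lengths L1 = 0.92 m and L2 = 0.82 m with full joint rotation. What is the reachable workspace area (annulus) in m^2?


r_max = L1 + L2 = 1.7400, r_min = |L1 - L2| = 0.1000
A = pi*(r_max^2 - r_min^2) = pi*(3.0276 - 0.0100) = 9.4801

9.4801 m^2


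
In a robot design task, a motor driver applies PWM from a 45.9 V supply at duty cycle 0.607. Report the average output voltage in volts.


V_avg = V_supply * D = 45.9*0.607 = 27.8613

27.8613 V


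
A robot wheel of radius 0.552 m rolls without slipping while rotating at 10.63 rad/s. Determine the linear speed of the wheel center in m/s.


v = omega * r = 10.63 * 0.552 = 5.8678

5.8678 m/s


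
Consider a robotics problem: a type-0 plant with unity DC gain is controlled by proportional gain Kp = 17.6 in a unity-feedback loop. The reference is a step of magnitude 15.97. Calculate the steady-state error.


e_ss = R/(1 + Kp) = 15.97/(1 + 17.6) = 15.97/18.6000 = 0.8586

0.8586


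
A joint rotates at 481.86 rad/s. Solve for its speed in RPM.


RPM = 481.86 * 60/(2*pi) = 4601.4241

4601.4241 RPM


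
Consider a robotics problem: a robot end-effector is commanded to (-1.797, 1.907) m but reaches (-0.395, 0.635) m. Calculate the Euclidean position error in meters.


dx = -0.395 - (-1.797) = 1.4020, dy = 0.635 - (1.907) = -1.2720
err = sqrt(1.965604 + 1.617984) = 1.8930

1.8930 m


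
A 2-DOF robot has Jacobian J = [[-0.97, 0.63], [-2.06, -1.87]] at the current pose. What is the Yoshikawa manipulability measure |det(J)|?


det(J) = -0.97*-1.87 - (0.63)*(-2.06) = 3.1117
|det(J)| = 3.1117

3.1117


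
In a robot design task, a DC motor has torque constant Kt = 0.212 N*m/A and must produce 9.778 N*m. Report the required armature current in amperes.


I = tau / Kt = 9.778/0.212 = 46.1226

46.1226 A


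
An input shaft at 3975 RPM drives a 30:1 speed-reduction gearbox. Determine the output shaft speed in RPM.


omega_out = omega_in / N = 3975 / 30 = 132.5000

132.5000 RPM


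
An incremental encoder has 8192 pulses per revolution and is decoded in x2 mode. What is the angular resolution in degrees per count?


resolution = 360 / (PPR * 2) = 360 / 16384 = 0.0220

0.0220 degrees


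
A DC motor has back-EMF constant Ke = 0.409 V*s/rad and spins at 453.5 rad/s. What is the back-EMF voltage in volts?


V_emf = Ke * omega = 0.409*453.5 = 185.4815

185.4815 V


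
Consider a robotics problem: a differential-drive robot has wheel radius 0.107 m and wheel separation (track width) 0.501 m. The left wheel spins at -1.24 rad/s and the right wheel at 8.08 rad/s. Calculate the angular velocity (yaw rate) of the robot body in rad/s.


omega = r*(wR - wL)/L = 0.107*(8.08 - (-1.24))/0.501 = 1.9905

1.9905 rad/s


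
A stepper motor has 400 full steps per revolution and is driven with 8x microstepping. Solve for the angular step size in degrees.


step = 360/(400*8) = 360/3200 = 0.1125

0.1125 degrees


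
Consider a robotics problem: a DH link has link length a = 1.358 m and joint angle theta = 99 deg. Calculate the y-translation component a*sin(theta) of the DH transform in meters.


a*sin(theta) = 1.358*sin(99 deg) = 1.3413

1.3413 m


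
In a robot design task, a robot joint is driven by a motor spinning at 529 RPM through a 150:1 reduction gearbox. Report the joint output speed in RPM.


omega_joint = omega_motor / N = 529 / 150 = 3.5267

3.5267 RPM


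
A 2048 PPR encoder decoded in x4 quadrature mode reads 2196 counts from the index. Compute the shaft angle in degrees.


angle = counts * 360 / (PPR*4) = 2196 * 360 / 8192 = 96.5039

96.5039 degrees


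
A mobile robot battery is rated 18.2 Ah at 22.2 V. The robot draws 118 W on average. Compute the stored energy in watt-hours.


E = capacity * V = 18.2*22.2 = 404.0400

404.0400 Wh


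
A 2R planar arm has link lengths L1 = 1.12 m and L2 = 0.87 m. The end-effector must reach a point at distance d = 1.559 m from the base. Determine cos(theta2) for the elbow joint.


cos(th2) = (d^2 - L1^2 - L2^2)/(2*L1*L2) = (1.559^2 - 1.12^2 - 0.87^2)/(2*1.12*0.87) = 0.2151

0.2151


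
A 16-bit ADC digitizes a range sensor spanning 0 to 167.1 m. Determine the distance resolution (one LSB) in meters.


res = range / 2^n = 167.1/2^16 = 167.1/65536 = 0.0025

0.0025 m


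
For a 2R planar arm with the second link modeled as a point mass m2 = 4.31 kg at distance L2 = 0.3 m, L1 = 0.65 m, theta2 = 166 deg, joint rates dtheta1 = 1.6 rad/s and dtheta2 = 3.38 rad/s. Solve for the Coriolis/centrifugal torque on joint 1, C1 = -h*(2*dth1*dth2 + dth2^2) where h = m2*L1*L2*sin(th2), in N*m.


h = m2*L1*L2*sin(th2) = 4.31*0.65*0.3*sin(166 deg) = 0.203323
C1 = -h*(2*1.6*3.38 + 3.38^2) = -0.203323*22.2404 = -4.5220

-4.5220 N*m


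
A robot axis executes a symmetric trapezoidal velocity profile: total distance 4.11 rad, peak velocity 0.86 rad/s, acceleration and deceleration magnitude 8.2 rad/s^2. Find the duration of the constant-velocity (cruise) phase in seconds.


t_acc = v/a = 0.104878 s, d_acc = v^2/(2a) = 0.045098 rad each
d_cruise = 4.11 - 2*0.045098 = 4.019804 rad
t_cruise = d_cruise/v = 4.019804/0.86 = 4.6742

4.6742 s


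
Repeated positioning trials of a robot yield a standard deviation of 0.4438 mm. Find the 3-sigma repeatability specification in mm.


repeatability = 3*sigma = 3*0.4438 = 1.3314

1.3314 mm
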